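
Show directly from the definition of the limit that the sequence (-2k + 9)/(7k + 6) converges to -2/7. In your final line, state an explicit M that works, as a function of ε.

M = (75/49)/ε

Suppose ε > 0. For k ≥ 1, |(-2k + 9)/(7k + 6) + 2/7| = |75|/(7(7k + 6)) = 75/(7(7k + 6)).
Since 7k + 6 ≥ 7k for k ≥ 1, this is ≤ 75/(7·7k) = (75/49)/k.
So |(-2k + 9)/(7k + 6) + 2/7| < ε whenever k > (75/49)/ε.
Take M = (75/49)/ε. If k > M then |(-2k + 9)/(7k + 6) + 2/7| ≤ (75/49)/k < ε.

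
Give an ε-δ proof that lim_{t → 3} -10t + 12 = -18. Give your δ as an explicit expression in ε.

δ = ε/10

Let ε > 0. We need δ > 0 so that 0 < |t − 3| < δ implies |(-10t + 12) + 18| < ε.
|(-10t + 12) + 18| = |-10t + 30| = 10|t − 3|.
Thus it suffices that |t − 3| < ε/10.
Take δ = ε/10. If 0 < |t − 3| < δ then |(-10t + 12) + 18| = 10|t − 3| < 10·(ε/10) = ε.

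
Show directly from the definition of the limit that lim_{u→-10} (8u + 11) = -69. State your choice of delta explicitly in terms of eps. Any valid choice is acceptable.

Let eps > 0 be given. We need delta > 0 so that 0 < |u + 10| < delta implies |(8u + 11) + 69| < eps.
|(8u + 11) + 69| = |8u + 80| = 8|u + 10|.
So 8|u + 10| < eps exactly when |u + 10| < eps/8.
Take delta = eps/8. If 0 < |u + 10| < delta then |(8u + 11) + 69| = 8|u + 10| < 8·(eps/8) = eps.

delta = eps/8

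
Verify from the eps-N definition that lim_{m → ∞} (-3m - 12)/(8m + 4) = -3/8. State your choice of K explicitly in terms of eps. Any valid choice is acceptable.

Let eps > 0 be given. For m ≥ 1, |(-3m - 12)/(8m + 4) + 3/8| = |-84|/(8(8m + 4)) = 84/(8(8m + 4)).
Since 8m + 4 ≥ 8m for m ≥ 1, this is ≤ 84/(8·8m) = (21/16)/m.
So |(-3m - 12)/(8m + 4) + 3/8| < eps whenever m > (21/16)/eps.
Take K = (21/16)/eps. If m > K then |(-3m - 12)/(8m + 4) + 3/8| ≤ (21/16)/m < eps.

K = (21/16)/eps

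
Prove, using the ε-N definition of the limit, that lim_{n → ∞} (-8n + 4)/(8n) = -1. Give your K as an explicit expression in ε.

Let ε > 0 be given. For n ≥ 1, |(-8n + 4)/(8n) + 1| = |32|/(8(8n)) = 32/(8(8n)).
Since 8n ≥ 8n for n ≥ 1, this is ≤ 32/(8·8n) = (1/2)/n.
So |(-8n + 4)/(8n) + 1| < ε whenever n > (1/2)/ε.
Take K = (1/2)/ε. If n > K then |(-8n + 4)/(8n) + 1| ≤ (1/2)/n < ε.

K = (1/2)/ε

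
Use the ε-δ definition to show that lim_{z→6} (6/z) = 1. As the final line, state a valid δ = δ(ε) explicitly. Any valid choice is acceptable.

δ = min(3, 3ε)

Suppose ε > 0. We seek δ > 0 such that 0 < |z − 6| < δ implies |6/z − 1| < ε.
|6/z − 1| = 6·|6 − z|/(6·|z|) = 6|z − 6|/(6|z|).
Restrict δ ≤ 3. Then |z − 6| < 3 gives |z| > 3, so 6|z| > 18.
Then |6/z − 1| < 6|z − 6|/18, which is < ε when |z − 6| < 3ε.
Take δ = min(3, 3ε). Then 0 < |z − 6| < δ gives both |z − 6| < 3 and |z − 6| < 3ε, so |6/z − 1| < ε.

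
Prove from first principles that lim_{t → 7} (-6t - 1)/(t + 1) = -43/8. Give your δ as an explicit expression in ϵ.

Fix ϵ > 0. We want δ > 0 with 0 < |t − 7| < δ ⇒ |(-6t - 1)/(t + 1) + 43/8| < ϵ.
Combining over a common denominator, (-6t - 1)/(t + 1) + 43/8 = [(-6t - 1)·8 − (-43)·(t + 1)] / [8·(t + 1)] = -5(t − 7) / (8(t + 1)).
So |(-6t - 1)/(t + 1) + 43/8| = 5|t − 7| / (8·|t + 1|).
Require δ ≤ 4, so |t + 1| ≥ |8| − |t − 7| > 8 − 4 = 4.
Hence |(-6t - 1)/(t + 1) + 43/8| < 5|t − 7|/(8·4) = (5/32)|t − 7|, which is < ϵ once |t − 7| < (32/5)ϵ.
Take δ = min(4, (32/5)ϵ). Then 0 < |t − 7| < δ forces both bounds, so |(-6t - 1)/(t + 1) + 43/8| < ϵ.

δ = min(4, (32/5)ϵ)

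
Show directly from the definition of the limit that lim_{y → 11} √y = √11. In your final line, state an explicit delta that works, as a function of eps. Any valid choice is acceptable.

delta = min(11, √11·eps)

Let eps > 0 be given. We want delta > 0 such that 0 < |y − 11| < delta implies |√y − √11| < eps.
Rationalise: √y − √11 = (y − 11)/(√y + √11), so |√y − √11| = |y − 11|/(√y + √11).
Restrict delta ≤ 11 so that |y − 11| < 11 forces y > 0, and then √y + √11 > √11.
Hence |√y − √11| < |y − 11|/√11, which is < eps once |y − 11| < √11·eps.
Take delta = min(11, √11·eps). If 0 < |y − 11| < delta then y > 0 and |√y − √11| < |y − 11|/√11 < eps.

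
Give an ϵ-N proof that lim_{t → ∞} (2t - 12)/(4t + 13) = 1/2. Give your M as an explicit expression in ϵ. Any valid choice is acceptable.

M = (37/8)/ϵ

Fix ϵ > 0. We seek M > 0 such that t > M implies |(2t - 12)/(4t + 13) − (1/2)| < ϵ.
(2t - 12)/(4t + 13) − (1/2) = (4(2t - 12) − 2(4t + 13)) / (4(4t + 13)) = -74/(4(4t + 13)).
For t > 0 we have 4t + 13 > 4t, so |(2t - 12)/(4t + 13) − (1/2)| = 74/(4(4t + 13)) < 74/(4·4t) = (37/8)/t.
Thus |(2t - 12)/(4t + 13) − (1/2)| < ϵ whenever t > (37/8)/ϵ.
Take M = (37/8)/ϵ. If t > M then |(2t - 12)/(4t + 13) − (1/2)| < (37/8)/t < ϵ.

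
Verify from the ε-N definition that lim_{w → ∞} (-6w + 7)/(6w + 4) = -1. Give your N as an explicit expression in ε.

Let ε > 0. We seek N > 0 such that w > N implies |(-6w + 7)/(6w + 4) + 1| < ε.
(-6w + 7)/(6w + 4) + 1 = (6(-6w + 7) − (-6)(6w + 4)) / (6(6w + 4)) = 66/(6(6w + 4)).
For w > 0 we have 6w + 4 > 6w, so |(-6w + 7)/(6w + 4) + 1| = 66/(6(6w + 4)) < 66/(6·6w) = (11/6)/w.
Thus |(-6w + 7)/(6w + 4) + 1| < ε whenever w > (11/6)/ε.
Take N = (11/6)/ε. If w > N then |(-6w + 7)/(6w + 4) + 1| < (11/6)/w < ε.

N = (11/6)/ε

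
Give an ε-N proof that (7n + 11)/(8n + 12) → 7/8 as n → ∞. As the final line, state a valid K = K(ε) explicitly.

K = (1/16)/ε

Suppose ε > 0. For n ≥ 1, |(7n + 11)/(8n + 12) − (7/8)| = |4|/(8(8n + 12)) = 4/(8(8n + 12)).
Since 8n + 12 ≥ 8n for n ≥ 1, this is ≤ 4/(8·8n) = (1/16)/n.
So |(7n + 11)/(8n + 12) − (7/8)| < ε whenever n > (1/16)/ε.
Take K = (1/16)/ε. If n > K then |(7n + 11)/(8n + 12) − (7/8)| ≤ (1/16)/n < ε.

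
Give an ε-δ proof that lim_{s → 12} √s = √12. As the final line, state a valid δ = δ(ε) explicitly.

Let ε > 0. We want δ > 0 such that 0 < |s − 12| < δ implies |√s − √12| < ε.
Rationalise: √s − √12 = (s − 12)/(√s + √12), so |√s − √12| = |s − 12|/(√s + √12).
Restrict δ ≤ 12 so that |s − 12| < 12 forces s > 0, and then √s + √12 > √12.
Hence |√s − √12| < |s − 12|/√12, which is < ε once |s − 12| < √12·ε.
Take δ = min(12, √12·ε). If 0 < |s − 12| < δ then s > 0 and |√s − √12| < |s − 12|/√12 < ε.

δ = min(12, √12·ε)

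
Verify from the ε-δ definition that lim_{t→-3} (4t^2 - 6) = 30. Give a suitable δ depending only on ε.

Suppose ε > 0. We want δ > 0 such that 0 < |t + 3| < δ implies |(4t^2 - 6) − 30| < ε.
(4t^2 - 6) − 30 = 4t^2 - 36 = (t + 3)(4t - 12).
So |(4t^2 - 6) − 30| = |t + 3|·|4t - 12|.
Assume first that |t + 3| < 1, so |t| < 4. Then |4t - 12| ≤ 4·4 + 12 = 28.
Hence |(4t^2 - 6) − 30| ≤ 28|t + 3| < ε provided |t + 3| < ε/28.
Choosing δ = min(1, ε/28) ensures both conditions, hence |(4t^2 - 6) − 30| < ε.

δ = min(1, ε/28)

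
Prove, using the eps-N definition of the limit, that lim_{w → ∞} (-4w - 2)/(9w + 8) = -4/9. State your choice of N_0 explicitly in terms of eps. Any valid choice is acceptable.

Let eps > 0 be given. We seek N_0 > 0 such that w > N_0 implies |(-4w - 2)/(9w + 8) + 4/9| < eps.
(-4w - 2)/(9w + 8) + 4/9 = (9(-4w - 2) − (-4)(9w + 8)) / (9(9w + 8)) = 14/(9(9w + 8)).
For w > 0 we have 9w + 8 > 9w, so |(-4w - 2)/(9w + 8) + 4/9| = 14/(9(9w + 8)) < 14/(9·9w) = (14/81)/w.
Thus |(-4w - 2)/(9w + 8) + 4/9| < eps whenever w > (14/81)/eps.
Take N_0 = (14/81)/eps. If w > N_0 then |(-4w - 2)/(9w + 8) + 4/9| < (14/81)/w < eps.

N_0 = (14/81)/eps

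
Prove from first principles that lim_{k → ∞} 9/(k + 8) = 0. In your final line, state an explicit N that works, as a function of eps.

Let eps > 0 be given. For k ≥ 1, |9/(k + 8) − 0| = 9/(k + 8) ≤ 9/k.
We need 9/k < eps, i.e. k > 9/eps.
Take N = 9/eps. If k > N then |9/(k + 8)| ≤ 9/k < eps.

N = 9/eps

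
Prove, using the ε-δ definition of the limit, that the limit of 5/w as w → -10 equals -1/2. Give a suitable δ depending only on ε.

Let ε > 0 be given. We seek δ > 0 such that 0 < |w + 10| < δ implies |5/w + 1/2| < ε.
|5/w + 1/2| = 5·|-10 − w|/(10·|w|) = 5|w + 10|/(10|w|).
Require δ ≤ 5 so that |w| > 10 − 5 = 5, hence 10|w| > 50.
Then |5/w + 1/2| < 5|w + 10|/50, which is < ε when |w + 10| < 10ε.
Take δ = min(5, 10ε). Then 0 < |w + 10| < δ gives both |w + 10| < 5 and |w + 10| < 10ε, so |5/w + 1/2| < ε.

δ = min(5, 10ε)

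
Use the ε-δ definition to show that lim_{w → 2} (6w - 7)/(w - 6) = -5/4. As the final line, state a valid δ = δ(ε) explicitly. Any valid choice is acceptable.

δ = min(2, (8/29)ε)

Suppose ε > 0. We want δ > 0 with 0 < |w − 2| < δ ⇒ |(6w - 7)/(w - 6) + 5/4| < ε.
Combining over a common denominator, (6w - 7)/(w - 6) + 5/4 = [(6w - 7)·(-4) − 5·(w - 6)] / [(-4)·(w - 6)] = -29(w − 2) / ((-4)(w - 6)).
So |(6w - 7)/(w - 6) + 5/4| = 29|w − 2| / (4·|w − 6|).
Require δ ≤ 2, so |w − 6| ≥ |-4| − |w − 2| > 4 − 2 = 2.
Hence |(6w - 7)/(w - 6) + 5/4| < 29|w − 2|/(4·2) = (29/8)|w − 2|, which is < ε once |w − 2| < (8/29)ε.
Take δ = min(2, (8/29)ε). Then 0 < |w − 2| < δ forces both bounds, so |(6w - 7)/(w - 6) + 5/4| < ε.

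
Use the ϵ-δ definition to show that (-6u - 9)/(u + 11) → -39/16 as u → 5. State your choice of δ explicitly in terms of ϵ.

δ = min(8, (128/57)ϵ)

Let ϵ > 0. We want δ > 0 with 0 < |u − 5| < δ ⇒ |(-6u - 9)/(u + 11) + 39/16| < ϵ.
Combining over a common denominator, (-6u - 9)/(u + 11) + 39/16 = [(-6u - 9)·16 − (-39)·(u + 11)] / [16·(u + 11)] = -57(u − 5) / (16(u + 11)).
So |(-6u - 9)/(u + 11) + 39/16| = 57|u − 5| / (16·|u + 11|).
Restrict δ ≤ 8. Then |u − 5| < 8 gives |u + 11| = |(u − 5) + 16| ≥ 16 − 8 = 8.
Hence |(-6u - 9)/(u + 11) + 39/16| < 57|u − 5|/(16·8) = (57/128)|u − 5|, which is < ϵ once |u − 5| < (128/57)ϵ.
Take δ = min(8, (128/57)ϵ). Then 0 < |u − 5| < δ forces both bounds, so |(-6u - 9)/(u + 11) + 39/16| < ϵ.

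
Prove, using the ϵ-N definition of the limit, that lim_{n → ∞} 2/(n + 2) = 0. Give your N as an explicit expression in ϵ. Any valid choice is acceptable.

N = 2/ϵ

Suppose ϵ > 0. For n ≥ 1, |2/(n + 2) − 0| = 2/(n + 2) ≤ 2/n.
We need 2/n < ϵ, i.e. n > 2/ϵ.
Take N = 2/ϵ. If n > N then |2/(n + 2)| ≤ 2/n < ϵ.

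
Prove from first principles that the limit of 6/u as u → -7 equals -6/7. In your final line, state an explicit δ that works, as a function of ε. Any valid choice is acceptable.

δ = min(7/2, (49/12)ε)

Let ε > 0. We seek δ > 0 such that 0 < |u + 7| < δ implies |6/u + 6/7| < ε.
|6/u + 6/7| = 6·|-7 − u|/(7·|u|) = 6|u + 7|/(7|u|).
Require δ ≤ 7/2 so that |u| > 7 − 7/2 = 7/2, hence 7|u| > 49/2.
Then |6/u + 6/7| < 6|u + 7|/(49/2), which is < ε when |u + 7| < (49/12)ε.
Take δ = min(7/2, (49/12)ε). Then 0 < |u + 7| < δ gives both |u + 7| < 7/2 and |u + 7| < (49/12)ε, so |6/u + 6/7| < ε.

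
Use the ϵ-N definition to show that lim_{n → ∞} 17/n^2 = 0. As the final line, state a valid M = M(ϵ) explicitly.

Suppose ϵ > 0. For n ≥ 1, |17/n^2 − 0| = 17/n^2.
17/n^2 < ϵ ⇔ n^2 > 17/ϵ ⇔ n > (17/ϵ)^{1/2}.
Take M = (17/ϵ)^{1/2}. Then n > M implies 17/n^2 < ϵ.

M = (17/ϵ)^{1/2}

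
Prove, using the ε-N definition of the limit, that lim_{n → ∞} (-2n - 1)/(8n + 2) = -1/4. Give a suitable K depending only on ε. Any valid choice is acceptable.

K = (1/16)/ε

Let ε > 0 be given. For n ≥ 1, |(-2n - 1)/(8n + 2) + 1/4| = |-4|/(8(8n + 2)) = 4/(8(8n + 2)).
Since 8n + 2 ≥ 8n for n ≥ 1, this is ≤ 4/(8·8n) = (1/16)/n.
So |(-2n - 1)/(8n + 2) + 1/4| < ε whenever n > (1/16)/ε.
Take K = (1/16)/ε. If n > K then |(-2n - 1)/(8n + 2) + 1/4| ≤ (1/16)/n < ε.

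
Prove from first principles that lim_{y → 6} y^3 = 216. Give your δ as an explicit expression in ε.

Fix ε > 0. We seek δ > 0 with 0 < |y − 6| < δ ⇒ |y^3 − 216| < ε.
Factor: y^3 − 216 = (y − 6)(y^2 + 6y + 36), so |y^3 − 216| = |y − 6|·|y^2 + 6y + 36|.
Impose δ ≤ 2 so that |y| < 8; then |y^2 + 6y + 36| ≤ 148.
Hence |y^3 − 216| ≤ 148|y − 6|, which is < ε once |y − 6| < ε/148.
Take δ = min(2, ε/148). If 0 < |y − 6| < δ then both bounds hold and |y^3 − 216| ≤ 148|y − 6| < 148·(ε/148) = ε.

δ = min(2, ε/148)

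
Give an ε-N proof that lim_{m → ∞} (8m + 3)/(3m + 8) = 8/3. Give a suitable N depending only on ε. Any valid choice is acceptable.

Let ε > 0 be given. For m ≥ 1, |(8m + 3)/(3m + 8) − (8/3)| = |-55|/(3(3m + 8)) = 55/(3(3m + 8)).
Since 3m + 8 ≥ 3m for m ≥ 1, this is ≤ 55/(3·3m) = (55/9)/m.
So |(8m + 3)/(3m + 8) − (8/3)| < ε whenever m > (55/9)/ε.
Take N = (55/9)/ε. If m > N then |(8m + 3)/(3m + 8) − (8/3)| ≤ (55/9)/m < ε.

N = (55/9)/ε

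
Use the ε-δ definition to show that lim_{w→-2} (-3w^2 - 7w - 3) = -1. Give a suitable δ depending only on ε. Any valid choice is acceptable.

δ = min(2, ε/13)

Let ε > 0. We want δ > 0 such that 0 < |w + 2| < δ implies |(-3w^2 - 7w - 3) + 1| < ε.
(-3w^2 - 7w - 3) + 1 = -3w^2 - 7w - 2 = (w + 2)(-3w - 1).
So |(-3w^2 - 7w - 3) + 1| = |w + 2|·|-3w - 1|.
Assume first that |w + 2| < 2, so |w| < 4. Then |-3w - 1| ≤ 3·4 + 1 = 13.
Hence |(-3w^2 - 7w - 3) + 1| ≤ 13|w + 2| < ε provided |w + 2| < ε/13.
Take δ = min(2, ε/13). Then 0 < |w + 2| < δ gives both |w + 2| < 2 and |w + 2| < ε/13, so |(-3w^2 - 7w - 3) + 1| < ε.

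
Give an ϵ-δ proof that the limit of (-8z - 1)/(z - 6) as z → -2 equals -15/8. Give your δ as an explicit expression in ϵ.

δ = min(4, (32/49)ϵ)

Let ϵ > 0 be given. We want δ > 0 with 0 < |z + 2| < δ ⇒ |(-8z - 1)/(z - 6) + 15/8| < ϵ.
Combining over a common denominator, (-8z - 1)/(z - 6) + 15/8 = [(-8z - 1)·(-8) − 15·(z - 6)] / [(-8)·(z - 6)] = 49(z + 2) / ((-8)(z - 6)).
So |(-8z - 1)/(z - 6) + 15/8| = 49|z + 2| / (8·|z − 6|).
Restrict δ ≤ 4. Then |z + 2| < 4 gives |z − 6| = |(z + 2) + (-8)| ≥ 8 − 4 = 4.
Hence |(-8z - 1)/(z - 6) + 15/8| < 49|z + 2|/(8·4) = (49/32)|z + 2|, which is < ϵ once |z + 2| < (32/49)ϵ.
Take δ = min(4, (32/49)ϵ). Then 0 < |z + 2| < δ forces both bounds, so |(-8z - 1)/(z - 6) + 15/8| < ϵ.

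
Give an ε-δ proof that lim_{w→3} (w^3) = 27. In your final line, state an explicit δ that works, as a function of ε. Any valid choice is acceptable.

Suppose ε > 0. We seek δ > 0 with 0 < |w − 3| < δ ⇒ |w^3 − 27| < ε.
Factor: w^3 − 27 = (w − 3)(w^2 + 3w + 9), so |w^3 − 27| = |w − 3|·|w^2 + 3w + 9|.
Impose δ ≤ 1 so that |w| < 4; then |w^2 + 3w + 9| ≤ 37.
Hence |w^3 − 27| ≤ 37|w − 3|, which is < ε once |w − 3| < ε/37.
Take δ = min(1, ε/37). If 0 < |w − 3| < δ then both bounds hold and |w^3 − 27| ≤ 37|w − 3| < 37·(ε/37) = ε.

δ = min(1, ε/37)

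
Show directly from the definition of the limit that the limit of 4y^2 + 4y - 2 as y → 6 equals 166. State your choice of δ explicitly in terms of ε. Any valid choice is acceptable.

Let ε > 0 be given. We want δ > 0 such that 0 < |y − 6| < δ implies |(4y^2 + 4y - 2) − 166| < ε.
(4y^2 + 4y - 2) − 166 = 4y^2 + 4y - 168 = (y − 6)(4y + 28).
So |(4y^2 + 4y - 2) − 166| = |y − 6|·|4y + 28|.
Assume first that |y − 6| < 1, so |y| < 7. Then |4y + 28| ≤ 4·7 + 28 = 56.
Hence |(4y^2 + 4y - 2) − 166| ≤ 56|y − 6| < ε provided |y − 6| < ε/56.
Choosing δ = min(1, ε/56) ensures both conditions, hence |(4y^2 + 4y - 2) − 166| < ε.

δ = min(1, ε/56)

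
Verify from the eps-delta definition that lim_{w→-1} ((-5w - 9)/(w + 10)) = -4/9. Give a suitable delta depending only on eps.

delta = min(9/2, (81/82)eps)

Fix eps > 0. We want delta > 0 with 0 < |w + 1| < delta ⇒ |(-5w - 9)/(w + 10) + 4/9| < eps.
Combining over a common denominator, (-5w - 9)/(w + 10) + 4/9 = [(-5w - 9)·9 − (-4)·(w + 10)] / [9·(w + 10)] = -41(w + 1) / (9(w + 10)).
So |(-5w - 9)/(w + 10) + 4/9| = 41|w + 1| / (9·|w + 10|).
Require delta ≤ 9/2, so |w + 10| ≥ |9| − |w + 1| > 9 − 9/2 = 9/2.
Hence |(-5w - 9)/(w + 10) + 4/9| < 41|w + 1|/(9·(9/2)) = (82/81)|w + 1|, which is < eps once |w + 1| < (81/82)eps.
Take delta = min(9/2, (81/82)eps). Then 0 < |w + 1| < delta forces both bounds, so |(-5w - 9)/(w + 10) + 4/9| < eps.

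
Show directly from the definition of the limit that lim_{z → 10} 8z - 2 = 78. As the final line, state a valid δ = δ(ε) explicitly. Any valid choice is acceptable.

Let ε > 0. We need δ > 0 so that 0 < |z − 10| < δ implies |(8z - 2) − 78| < ε.
|(8z - 2) − 78| = |8z - 80| = 8|z − 10|.
Thus it suffices that |z − 10| < ε/8.
Choosing δ = ε/8 gives |(8z - 2) − 78| = 8|z − 10| < ε whenever |z − 10| < δ.

δ = ε/8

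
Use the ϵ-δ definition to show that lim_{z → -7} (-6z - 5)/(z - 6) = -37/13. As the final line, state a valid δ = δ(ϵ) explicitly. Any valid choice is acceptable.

δ = min(13/2, (169/82)ϵ)

Suppose ϵ > 0. We want δ > 0 with 0 < |z + 7| < δ ⇒ |(-6z - 5)/(z - 6) + 37/13| < ϵ.
Combining over a common denominator, (-6z - 5)/(z - 6) + 37/13 = [(-6z - 5)·(-13) − 37·(z - 6)] / [(-13)·(z - 6)] = 41(z + 7) / ((-13)(z - 6)).
So |(-6z - 5)/(z - 6) + 37/13| = 41|z + 7| / (13·|z − 6|).
Require δ ≤ 13/2, so |z − 6| ≥ |-13| − |z + 7| > 13 − 13/2 = 13/2.
Hence |(-6z - 5)/(z - 6) + 37/13| < 41|z + 7|/(13·(13/2)) = (82/169)|z + 7|, which is < ϵ once |z + 7| < (169/82)ϵ.
Take δ = min(13/2, (169/82)ϵ). Then 0 < |z + 7| < δ forces both bounds, so |(-6z - 5)/(z - 6) + 37/13| < ϵ.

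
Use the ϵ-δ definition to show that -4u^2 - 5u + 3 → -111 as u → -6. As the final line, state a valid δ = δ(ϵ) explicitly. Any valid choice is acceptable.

Fix ϵ > 0. We want δ > 0 such that 0 < |u + 6| < δ implies |(-4u^2 - 5u + 3) + 111| < ϵ.
(-4u^2 - 5u + 3) + 111 = -4u^2 - 5u + 114 = (u + 6)(-4u + 19).
So |(-4u^2 - 5u + 3) + 111| = |u + 6|·|-4u + 19|.
Assume first that |u + 6| < 1, so |u| < 7. Then |-4u + 19| ≤ 4·7 + 19 = 47.
Hence |(-4u^2 - 5u + 3) + 111| ≤ 47|u + 6| < ϵ provided |u + 6| < ϵ/47.
Choosing δ = min(1, ϵ/47) ensures both conditions, hence |(-4u^2 - 5u + 3) + 111| < ϵ.

δ = min(1, ϵ/47)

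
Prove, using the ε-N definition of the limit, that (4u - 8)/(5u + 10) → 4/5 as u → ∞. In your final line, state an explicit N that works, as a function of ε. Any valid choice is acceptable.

Fix ε > 0. We seek N > 0 such that u > N implies |(4u - 8)/(5u + 10) − (4/5)| < ε.
(4u - 8)/(5u + 10) − (4/5) = (5(4u - 8) − 4(5u + 10)) / (5(5u + 10)) = -80/(5(5u + 10)).
For u > 0 we have 5u + 10 > 5u, so |(4u - 8)/(5u + 10) − (4/5)| = 80/(5(5u + 10)) < 80/(5·5u) = (16/5)/u.
Thus |(4u - 8)/(5u + 10) − (4/5)| < ε whenever u > (16/5)/ε.
Take N = (16/5)/ε. If u > N then |(4u - 8)/(5u + 10) − (4/5)| < (16/5)/u < ε.

N = (16/5)/ε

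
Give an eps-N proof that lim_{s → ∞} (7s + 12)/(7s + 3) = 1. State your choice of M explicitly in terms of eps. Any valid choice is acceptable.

Fix eps > 0. We seek M > 0 such that s > M implies |(7s + 12)/(7s + 3) − 1| < eps.
(7s + 12)/(7s + 3) − 1 = (7(7s + 12) − 7(7s + 3)) / (7(7s + 3)) = 63/(7(7s + 3)).
For s > 0 we have 7s + 3 > 7s, so |(7s + 12)/(7s + 3) − 1| = 63/(7(7s + 3)) < 63/(7·7s) = (9/7)/s.
Thus |(7s + 12)/(7s + 3) − 1| < eps whenever s > (9/7)/eps.
Take M = (9/7)/eps. If s > M then |(7s + 12)/(7s + 3) − 1| < (9/7)/s < eps.

M = (9/7)/eps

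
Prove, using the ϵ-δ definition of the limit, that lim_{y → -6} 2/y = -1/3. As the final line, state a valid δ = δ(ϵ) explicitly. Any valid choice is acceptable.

δ = min(3, 9ϵ)

Fix ϵ > 0. We seek δ > 0 such that 0 < |y + 6| < δ implies |2/y + 1/3| < ϵ.
|2/y + 1/3| = 2·|-6 − y|/(6·|y|) = 2|y + 6|/(6|y|).
Restrict δ ≤ 3. Then |y + 6| < 3 gives |y| > 3, so 6|y| > 18.
Then |2/y + 1/3| < 2|y + 6|/18, which is < ϵ when |y + 6| < 9ϵ.
Take δ = min(3, 9ϵ). Then 0 < |y + 6| < δ gives both |y + 6| < 3 and |y + 6| < 9ϵ, so |2/y + 1/3| < ϵ.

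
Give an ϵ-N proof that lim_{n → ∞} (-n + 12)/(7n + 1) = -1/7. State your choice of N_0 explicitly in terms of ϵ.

N_0 = (85/49)/ϵ

Fix ϵ > 0. For n ≥ 1, |(-n + 12)/(7n + 1) + 1/7| = |85|/(7(7n + 1)) = 85/(7(7n + 1)).
Since 7n + 1 ≥ 7n for n ≥ 1, this is ≤ 85/(7·7n) = (85/49)/n.
So |(-n + 12)/(7n + 1) + 1/7| < ϵ whenever n > (85/49)/ϵ.
Take N_0 = (85/49)/ϵ. If n > N_0 then |(-n + 12)/(7n + 1) + 1/7| ≤ (85/49)/n < ϵ.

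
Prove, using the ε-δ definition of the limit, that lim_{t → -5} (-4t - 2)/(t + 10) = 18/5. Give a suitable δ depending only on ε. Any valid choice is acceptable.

Let ε > 0. We want δ > 0 with 0 < |t + 5| < δ ⇒ |(-4t - 2)/(t + 10) − (18/5)| < ε.
Combining over a common denominator, (-4t - 2)/(t + 10) − (18/5) = [(-4t - 2)·5 − 18·(t + 10)] / [5·(t + 10)] = -38(t + 5) / (5(t + 10)).
So |(-4t - 2)/(t + 10) − (18/5)| = 38|t + 5| / (5·|t + 10|).
Restrict δ ≤ 5/2. Then |t + 5| < 5/2 gives |t + 10| = |(t + 5) + 5| ≥ 5 − 5/2 = 5/2.
Hence |(-4t - 2)/(t + 10) − (18/5)| < 38|t + 5|/(5·(5/2)) = (76/25)|t + 5|, which is < ε once |t + 5| < (25/76)ε.
Take δ = min(5/2, (25/76)ε). Then 0 < |t + 5| < δ forces both bounds, so |(-4t - 2)/(t + 10) − (18/5)| < ε.

δ = min(5/2, (25/76)ε)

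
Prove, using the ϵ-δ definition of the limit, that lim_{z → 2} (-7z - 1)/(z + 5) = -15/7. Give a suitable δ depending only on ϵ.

Let ϵ > 0. We want δ > 0 with 0 < |z − 2| < δ ⇒ |(-7z - 1)/(z + 5) + 15/7| < ϵ.
Combining over a common denominator, (-7z - 1)/(z + 5) + 15/7 = [(-7z - 1)·7 − (-15)·(z + 5)] / [7·(z + 5)] = -34(z − 2) / (7(z + 5)).
So |(-7z - 1)/(z + 5) + 15/7| = 34|z − 2| / (7·|z + 5|).
Restrict δ ≤ 7/2. Then |z − 2| < 7/2 gives |z + 5| = |(z − 2) + 7| ≥ 7 − 7/2 = 7/2.
Hence |(-7z - 1)/(z + 5) + 15/7| < 34|z − 2|/(7·(7/2)) = (68/49)|z − 2|, which is < ϵ once |z − 2| < (49/68)ϵ.
Take δ = min(7/2, (49/68)ϵ). Then 0 < |z − 2| < δ forces both bounds, so |(-7z - 1)/(z + 5) + 15/7| < ϵ.

δ = min(7/2, (49/68)ϵ)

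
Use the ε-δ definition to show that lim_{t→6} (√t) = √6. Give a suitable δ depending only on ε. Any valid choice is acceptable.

δ = min(6, √6·ε)

Fix ε > 0. We want δ > 0 such that 0 < |t − 6| < δ implies |√t − √6| < ε.
Rationalise: √t − √6 = (t − 6)/(√t + √6), so |√t − √6| = |t − 6|/(√t + √6).
Restrict δ ≤ 6 so that |t − 6| < 6 forces t > 0, and then √t + √6 > √6.
Hence |√t − √6| < |t − 6|/√6, which is < ε once |t − 6| < √6·ε.
Take δ = min(6, √6·ε). If 0 < |t − 6| < δ then t > 0 and |√t − √6| < |t − 6|/√6 < ε.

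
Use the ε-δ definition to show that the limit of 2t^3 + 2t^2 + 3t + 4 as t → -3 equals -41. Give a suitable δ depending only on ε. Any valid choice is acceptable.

Fix ε > 0. We want δ > 0 such that 0 < |t + 3| < δ implies |(2t^3 + 2t^2 + 3t + 4) + 41| < ε.
(2t^3 + 2t^2 + 3t + 4) + 41 = 2t^3 + 2t^2 + 3t + 45 = (t + 3)(2t^2 - 4t + 15).
So |(2t^3 + 2t^2 + 3t + 4) + 41| = |t + 3|·|2t^2 - 4t + 15|.
Assume first that |t + 3| < 1, so |t| < 4. Then |2t^2 - 4t + 15| ≤ 2·4^2 + 4·4 + 15 = 63.
Hence |(2t^3 + 2t^2 + 3t + 4) + 41| ≤ 63|t + 3| < ε provided |t + 3| < ε/63.
Take δ = min(1, ε/63). Then 0 < |t + 3| < δ gives both |t + 3| < 1 and |t + 3| < ε/63, so |(2t^3 + 2t^2 + 3t + 4) + 41| < ε.

δ = min(1, ε/63)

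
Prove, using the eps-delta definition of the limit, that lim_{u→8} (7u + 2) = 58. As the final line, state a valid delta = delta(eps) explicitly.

Let eps > 0. We need delta > 0 so that 0 < |u − 8| < delta implies |(7u + 2) − 58| < eps.
Since (7u + 2) − 58 = 7(u − 8), we have |(7u + 2) − 58| = 7|u − 8|.
So 7|u − 8| < eps exactly when |u − 8| < eps/7.
Choosing delta = eps/7 gives |(7u + 2) − 58| = 7|u − 8| < eps whenever |u − 8| < delta.

delta = eps/7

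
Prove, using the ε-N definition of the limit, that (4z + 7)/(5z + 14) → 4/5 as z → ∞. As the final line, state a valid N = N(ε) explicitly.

N = (21/25)/ε

Let ε > 0. We seek N > 0 such that z > N implies |(4z + 7)/(5z + 14) − (4/5)| < ε.
(4z + 7)/(5z + 14) − (4/5) = (5(4z + 7) − 4(5z + 14)) / (5(5z + 14)) = -21/(5(5z + 14)).
For z > 0 we have 5z + 14 > 5z, so |(4z + 7)/(5z + 14) − (4/5)| = 21/(5(5z + 14)) < 21/(5·5z) = (21/25)/z.
Thus |(4z + 7)/(5z + 14) − (4/5)| < ε whenever z > (21/25)/ε.
Take N = (21/25)/ε. If z > N then |(4z + 7)/(5z + 14) − (4/5)| < (21/25)/z < ε.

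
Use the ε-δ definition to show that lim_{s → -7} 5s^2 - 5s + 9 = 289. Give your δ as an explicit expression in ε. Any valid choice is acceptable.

δ = min(2, ε/85)

Fix ε > 0. We want δ > 0 such that 0 < |s + 7| < δ implies |(5s^2 - 5s + 9) − 289| < ε.
(5s^2 - 5s + 9) − 289 = 5s^2 - 5s - 280 = (s + 7)(5s - 40).
So |(5s^2 - 5s + 9) − 289| = |s + 7|·|5s - 40|.
Assume first that |s + 7| < 2, so |s| < 9. Then |5s - 40| ≤ 5·9 + 40 = 85.
Hence |(5s^2 - 5s + 9) − 289| ≤ 85|s + 7| < ε provided |s + 7| < ε/85.
Take δ = min(2, ε/85). Then 0 < |s + 7| < δ gives both |s + 7| < 2 and |s + 7| < ε/85, so |(5s^2 - 5s + 9) − 289| < ε.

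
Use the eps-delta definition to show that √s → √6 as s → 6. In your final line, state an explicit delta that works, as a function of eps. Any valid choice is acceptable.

Let eps > 0 be given. We want delta > 0 such that 0 < |s − 6| < delta implies |√s − √6| < eps.
Rationalise: √s − √6 = (s − 6)/(√s + √6), so |√s − √6| = |s − 6|/(√s + √6).
Restrict delta ≤ 6 so that |s − 6| < 6 forces s > 0, and then √s + √6 > √6.
Hence |√s − √6| < |s − 6|/√6, which is < eps once |s − 6| < √6·eps.
Take delta = min(6, √6·eps). If 0 < |s − 6| < delta then s > 0 and |√s − √6| < |s − 6|/√6 < eps.

delta = min(6, √6·eps)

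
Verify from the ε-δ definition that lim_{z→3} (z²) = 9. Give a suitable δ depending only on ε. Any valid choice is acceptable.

Let ε > 0 be given. We seek δ > 0 with 0 < |z − 3| < δ ⇒ |z² − 9| < ε.
Factor: z² − 9 = (z − 3)(z + 3), so |z² − 9| = |z − 3|·|z + 3|.
Restrict δ ≤ 2. Then |z − 3| < 2 gives |z| < 5, so by the triangle inequality |z + 3| ≤ 5 + 3 = 8.
Hence |z² − 9| ≤ 8|z − 3|, which is < ε once |z − 3| < ε/8.
Take δ = min(2, ε/8). If 0 < |z − 3| < δ then both bounds hold and |z² − 9| ≤ 8|z − 3| < 8·(ε/8) = ε.

δ = min(2, ε/8)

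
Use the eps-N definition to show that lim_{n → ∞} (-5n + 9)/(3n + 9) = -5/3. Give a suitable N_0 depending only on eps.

N_0 = 8/eps

Fix eps > 0. For n ≥ 1, |(-5n + 9)/(3n + 9) + 5/3| = |72|/(3(3n + 9)) = 72/(3(3n + 9)).
Since 3n + 9 ≥ 3n for n ≥ 1, this is ≤ 72/(3·3n) = 8/n.
So |(-5n + 9)/(3n + 9) + 5/3| < eps whenever n > 8/eps.
Take N_0 = 8/eps. If n > N_0 then |(-5n + 9)/(3n + 9) + 5/3| ≤ 8/n < eps.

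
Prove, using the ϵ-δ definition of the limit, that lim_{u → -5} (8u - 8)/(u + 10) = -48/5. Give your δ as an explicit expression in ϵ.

Let ϵ > 0 be given. We want δ > 0 with 0 < |u + 5| < δ ⇒ |(8u - 8)/(u + 10) + 48/5| < ϵ.
Combining over a common denominator, (8u - 8)/(u + 10) + 48/5 = [(8u - 8)·5 − (-48)·(u + 10)] / [5·(u + 10)] = 88(u + 5) / (5(u + 10)).
So |(8u - 8)/(u + 10) + 48/5| = 88|u + 5| / (5·|u + 10|).
Restrict δ ≤ 5/2. Then |u + 5| < 5/2 gives |u + 10| = |(u + 5) + 5| ≥ 5 − 5/2 = 5/2.
Hence |(8u - 8)/(u + 10) + 48/5| < 88|u + 5|/(5·(5/2)) = (176/25)|u + 5|, which is < ϵ once |u + 5| < (25/176)ϵ.
Take δ = min(5/2, (25/176)ϵ). Then 0 < |u + 5| < δ forces both bounds, so |(8u - 8)/(u + 10) + 48/5| < ϵ.

δ = min(5/2, (25/176)ϵ)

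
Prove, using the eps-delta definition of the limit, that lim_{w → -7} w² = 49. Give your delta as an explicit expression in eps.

Suppose eps > 0. We seek delta > 0 with 0 < |w + 7| < delta ⇒ |w² − 49| < eps.
Factor: w² − 49 = (w + 7)(w - 7), so |w² − 49| = |w + 7|·|w - 7|.
Impose delta ≤ 1 so that |w| < 8; then |w - 7| ≤ 15.
Hence |w² − 49| ≤ 15|w + 7|, which is < eps once |w + 7| < eps/15.
Take delta = min(1, eps/15). If 0 < |w + 7| < delta then both bounds hold and |w² − 49| ≤ 15|w + 7| < 15·(eps/15) = eps.

delta = min(1, eps/15)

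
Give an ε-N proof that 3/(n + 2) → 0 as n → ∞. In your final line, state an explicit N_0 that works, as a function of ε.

Suppose ε > 0. For n ≥ 1, |3/(n + 2) − 0| = 3/(n + 2) ≤ 3/n.
We need 3/n < ε, i.e. n > 3/ε.
Take N_0 = 3/ε. If n > N_0 then |3/(n + 2)| ≤ 3/n < ε.

N_0 = 3/ε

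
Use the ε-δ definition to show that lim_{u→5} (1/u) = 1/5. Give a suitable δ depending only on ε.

δ = min(5/2, (25/2)ε)

Let ε > 0. We seek δ > 0 such that 0 < |u − 5| < δ implies |1/u − (1/5)| < ε.
|1/u − (1/5)| = |5 − u|/(5·|u|) = |u − 5|/(5|u|).
Require δ ≤ 5/2 so that |u| > 5 − 5/2 = 5/2, hence 5|u| > 25/2.
Then |1/u − (1/5)| < |u − 5|/(25/2), which is < ε when |u − 5| < (25/2)ε.
Take δ = min(5/2, (25/2)ε). Then 0 < |u − 5| < δ gives both |u − 5| < 5/2 and |u − 5| < (25/2)ε, so |1/u − (1/5)| < ε.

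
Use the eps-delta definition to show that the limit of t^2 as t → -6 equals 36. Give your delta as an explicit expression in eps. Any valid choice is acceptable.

Let eps > 0. We seek delta > 0 with 0 < |t + 6| < delta ⇒ |t^2 − 36| < eps.
Factor: t^2 − 36 = (t + 6)(t - 6), so |t^2 − 36| = |t + 6|·|t - 6|.
Impose delta ≤ 1 so that |t| < 7; then |t - 6| ≤ 13.
Hence |t^2 − 36| ≤ 13|t + 6|, which is < eps once |t + 6| < eps/13.
Take delta = min(1, eps/13). If 0 < |t + 6| < delta then both bounds hold and |t^2 − 36| ≤ 13|t + 6| < 13·(eps/13) = eps.

delta = min(1, eps/13)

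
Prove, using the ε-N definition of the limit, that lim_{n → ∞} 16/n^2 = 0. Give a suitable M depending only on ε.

M = (16/ε)^{1/2}

Let ε > 0 be given. For n ≥ 1, |16/n^2 − 0| = 16/n^2.
16/n^2 < ε ⇔ n^2 > 16/ε ⇔ n > (16/ε)^{1/2}.
Take M = (16/ε)^{1/2}. Then n > M implies 16/n^2 < ε.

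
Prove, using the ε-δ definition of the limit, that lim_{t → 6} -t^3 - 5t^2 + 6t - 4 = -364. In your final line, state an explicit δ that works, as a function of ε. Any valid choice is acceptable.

δ = min(2, ε/212)

Suppose ε > 0. We want δ > 0 such that 0 < |t − 6| < δ implies |(-t^3 - 5t^2 + 6t - 4) + 364| < ε.
(-t^3 - 5t^2 + 6t - 4) + 364 = -t^3 - 5t^2 + 6t + 360 = (t − 6)(-t^2 - 11t - 60).
So |(-t^3 - 5t^2 + 6t - 4) + 364| = |t − 6|·|-t^2 - 11t - 60|.
Require δ ≤ 2. Then |t − 6| < 2 gives |t| < 8, and by the triangle inequality |-t^2 - 11t - 60| ≤ 8^2 + 11·8 + 60 = 212.
Hence |(-t^3 - 5t^2 + 6t - 4) + 364| ≤ 212|t − 6| < ε provided |t − 6| < ε/212.
Take δ = min(2, ε/212). Then 0 < |t − 6| < δ gives both |t − 6| < 2 and |t − 6| < ε/212, so |(-t^3 - 5t^2 + 6t - 4) + 364| < ε.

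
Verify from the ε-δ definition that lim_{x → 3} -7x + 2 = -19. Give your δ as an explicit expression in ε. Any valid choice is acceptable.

δ = ε/7

Suppose ε > 0. We need δ > 0 so that 0 < |x − 3| < δ implies |(-7x + 2) + 19| < ε.
|(-7x + 2) + 19| = |-7x + 21| = 7|x − 3|.
So 7|x − 3| < ε exactly when |x − 3| < ε/7.
Choosing δ = ε/7 gives |(-7x + 2) + 19| = 7|x − 3| < ε whenever |x − 3| < δ.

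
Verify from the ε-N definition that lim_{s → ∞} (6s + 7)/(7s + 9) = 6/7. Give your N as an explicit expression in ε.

N = (5/49)/ε

Fix ε > 0. We seek N > 0 such that s > N implies |(6s + 7)/(7s + 9) − (6/7)| < ε.
(6s + 7)/(7s + 9) − (6/7) = (7(6s + 7) − 6(7s + 9)) / (7(7s + 9)) = -5/(7(7s + 9)).
For s > 0 we have 7s + 9 > 7s, so |(6s + 7)/(7s + 9) − (6/7)| = 5/(7(7s + 9)) < 5/(7·7s) = (5/49)/s.
Thus |(6s + 7)/(7s + 9) − (6/7)| < ε whenever s > (5/49)/ε.
Take N = (5/49)/ε. If s > N then |(6s + 7)/(7s + 9) − (6/7)| < (5/49)/s < ε.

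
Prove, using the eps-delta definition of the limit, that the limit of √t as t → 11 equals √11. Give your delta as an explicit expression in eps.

delta = min(11, √11·eps)

Let eps > 0. We want delta > 0 such that 0 < |t − 11| < delta implies |√t − √11| < eps.
Rationalise: √t − √11 = (t − 11)/(√t + √11), so |√t − √11| = |t − 11|/(√t + √11).
Restrict delta ≤ 11 so that |t − 11| < 11 forces t > 0, and then √t + √11 > √11.
Hence |√t − √11| < |t − 11|/√11, which is < eps once |t − 11| < √11·eps.
Take delta = min(11, √11·eps). If 0 < |t − 11| < delta then t > 0 and |√t − √11| < |t − 11|/√11 < eps.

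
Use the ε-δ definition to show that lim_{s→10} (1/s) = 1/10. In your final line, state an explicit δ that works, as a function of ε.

Fix ε > 0. We seek δ > 0 such that 0 < |s − 10| < δ implies |1/s − (1/10)| < ε.
|1/s − (1/10)| = |10 − s|/(10·|s|) = |s − 10|/(10|s|).
Require δ ≤ 5 so that |s| > 10 − 5 = 5, hence 10|s| > 50.
Then |1/s − (1/10)| < |s − 10|/50, which is < ε when |s − 10| < 50ε.
Take δ = min(5, 50ε). Then 0 < |s − 10| < δ gives both |s − 10| < 5 and |s − 10| < 50ε, so |1/s − (1/10)| < ε.

δ = min(5, 50ε)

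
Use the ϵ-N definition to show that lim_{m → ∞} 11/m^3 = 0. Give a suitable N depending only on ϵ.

N = (11/ϵ)^{1/3}

Fix ϵ > 0. For m ≥ 1, |11/m^3 − 0| = 11/m^3.
11/m^3 < ϵ ⇔ m^3 > 11/ϵ ⇔ m > (11/ϵ)^{1/3}.
Take N = (11/ϵ)^{1/3}. Then m > N implies 11/m^3 < ϵ.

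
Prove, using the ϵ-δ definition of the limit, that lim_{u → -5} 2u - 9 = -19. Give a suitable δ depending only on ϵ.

Let ϵ > 0. We need δ > 0 so that 0 < |u + 5| < δ implies |(2u - 9) + 19| < ϵ.
|(2u - 9) + 19| = |2u + 10| = 2|u + 5|.
So 2|u + 5| < ϵ exactly when |u + 5| < ϵ/2.
Choosing δ = ϵ/2 gives |(2u - 9) + 19| = 2|u + 5| < ϵ whenever |u + 5| < δ.

δ = ϵ/2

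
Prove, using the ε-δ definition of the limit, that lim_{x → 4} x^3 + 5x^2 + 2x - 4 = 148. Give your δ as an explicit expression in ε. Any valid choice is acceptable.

δ = min(2, ε/128)

Let ε > 0. We want δ > 0 such that 0 < |x − 4| < δ implies |(x^3 + 5x^2 + 2x - 4) − 148| < ε.
(x^3 + 5x^2 + 2x - 4) − 148 = x^3 + 5x^2 + 2x - 152 = (x − 4)(x^2 + 9x + 38).
So |(x^3 + 5x^2 + 2x - 4) − 148| = |x − 4|·|x^2 + 9x + 38|.
Assume first that |x − 4| < 2, so |x| < 6. Then |x^2 + 9x + 38| ≤ 6^2 + 9·6 + 38 = 128.
Hence |(x^3 + 5x^2 + 2x - 4) − 148| ≤ 128|x − 4| < ε provided |x − 4| < ε/128.
Take δ = min(2, ε/128). Then 0 < |x − 4| < δ gives both |x − 4| < 2 and |x − 4| < ε/128, so |(x^3 + 5x^2 + 2x - 4) − 148| < ε.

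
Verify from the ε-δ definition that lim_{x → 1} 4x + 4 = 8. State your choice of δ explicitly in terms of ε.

δ = ε/4

Let ε > 0. We need δ > 0 so that 0 < |x − 1| < δ implies |(4x + 4) − 8| < ε.
Since (4x + 4) − 8 = 4(x − 1), we have |(4x + 4) − 8| = 4|x − 1|.
Thus it suffices that |x − 1| < ε/4.
Take δ = ε/4. If 0 < |x − 1| < δ then |(4x + 4) − 8| = 4|x − 1| < 4·(ε/4) = ε.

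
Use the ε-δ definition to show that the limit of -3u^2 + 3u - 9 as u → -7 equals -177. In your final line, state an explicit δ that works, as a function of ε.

δ = min(1, ε/48)

Fix ε > 0. We want δ > 0 such that 0 < |u + 7| < δ implies |(-3u^2 + 3u - 9) + 177| < ε.
(-3u^2 + 3u - 9) + 177 = -3u^2 + 3u + 168 = (u + 7)(-3u + 24).
So |(-3u^2 + 3u - 9) + 177| = |u + 7|·|-3u + 24|.
Require δ ≤ 1. Then |u + 7| < 1 gives |u| < 8, and by the triangle inequality |-3u + 24| ≤ 3·8 + 24 = 48.
Hence |(-3u^2 + 3u - 9) + 177| ≤ 48|u + 7| < ε provided |u + 7| < ε/48.
Take δ = min(1, ε/48). Then 0 < |u + 7| < δ gives both |u + 7| < 1 and |u + 7| < ε/48, so |(-3u^2 + 3u - 9) + 177| < ε.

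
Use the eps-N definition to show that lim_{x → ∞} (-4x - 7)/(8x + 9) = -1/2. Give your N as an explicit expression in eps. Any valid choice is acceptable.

Let eps > 0. We seek N > 0 such that x > N implies |(-4x - 7)/(8x + 9) + 1/2| < eps.
(-4x - 7)/(8x + 9) + 1/2 = (8(-4x - 7) − (-4)(8x + 9)) / (8(8x + 9)) = -20/(8(8x + 9)).
For x > 0 we have 8x + 9 > 8x, so |(-4x - 7)/(8x + 9) + 1/2| = 20/(8(8x + 9)) < 20/(8·8x) = (5/16)/x.
Thus |(-4x - 7)/(8x + 9) + 1/2| < eps whenever x > (5/16)/eps.
Take N = (5/16)/eps. If x > N then |(-4x - 7)/(8x + 9) + 1/2| < (5/16)/x < eps.

N = (5/16)/eps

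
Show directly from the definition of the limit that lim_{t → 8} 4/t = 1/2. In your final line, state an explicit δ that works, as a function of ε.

Let ε > 0. We seek δ > 0 such that 0 < |t − 8| < δ implies |4/t − (1/2)| < ε.
|4/t − (1/2)| = 4·|8 − t|/(8·|t|) = 4|t − 8|/(8|t|).
Restrict δ ≤ 4. Then |t − 8| < 4 gives |t| > 4, so 8|t| > 32.
Then |4/t − (1/2)| < 4|t − 8|/32, which is < ε when |t − 8| < 8ε.
Take δ = min(4, 8ε). Then 0 < |t − 8| < δ gives both |t − 8| < 4 and |t − 8| < 8ε, so |4/t − (1/2)| < ε.

δ = min(4, 8ε)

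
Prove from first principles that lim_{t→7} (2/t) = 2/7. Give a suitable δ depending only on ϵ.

Fix ϵ > 0. We seek δ > 0 such that 0 < |t − 7| < δ implies |2/t − (2/7)| < ϵ.
|2/t − (2/7)| = 2·|7 − t|/(7·|t|) = 2|t − 7|/(7|t|).
Restrict δ ≤ 7/2. Then |t − 7| < 7/2 gives |t| > 7/2, so 7|t| > 49/2.
Then |2/t − (2/7)| < 2|t − 7|/(49/2), which is < ϵ when |t − 7| < (49/4)ϵ.
Take δ = min(7/2, (49/4)ϵ). Then 0 < |t − 7| < δ gives both |t − 7| < 7/2 and |t − 7| < (49/4)ϵ, so |2/t − (2/7)| < ϵ.

δ = min(7/2, (49/4)ϵ)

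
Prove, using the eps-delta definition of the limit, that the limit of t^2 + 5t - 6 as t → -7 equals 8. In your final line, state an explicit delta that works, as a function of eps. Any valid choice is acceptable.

delta = min(2, eps/11)

Fix eps > 0. We want delta > 0 such that 0 < |t + 7| < delta implies |(t^2 + 5t - 6) − 8| < eps.
(t^2 + 5t - 6) − 8 = t^2 + 5t - 14 = (t + 7)(t - 2).
So |(t^2 + 5t - 6) − 8| = |t + 7|·|t - 2|.
Require delta ≤ 2. Then |t + 7| < 2 gives |t| < 9, and by the triangle inequality |t - 2| ≤ 9 + 2 = 11.
Hence |(t^2 + 5t - 6) − 8| ≤ 11|t + 7| < eps provided |t + 7| < eps/11.
Choosing delta = min(2, eps/11) ensures both conditions, hence |(t^2 + 5t - 6) − 8| < eps.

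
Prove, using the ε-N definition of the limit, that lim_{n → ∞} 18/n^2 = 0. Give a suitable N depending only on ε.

N = (18/ε)^{1/2}

Let ε > 0 be given. For n ≥ 1, |18/n^2 − 0| = 18/n^2.
18/n^2 < ε ⇔ n^2 > 18/ε ⇔ n > (18/ε)^{1/2}.
Take N = (18/ε)^{1/2}. Then n > N implies 18/n^2 < ε.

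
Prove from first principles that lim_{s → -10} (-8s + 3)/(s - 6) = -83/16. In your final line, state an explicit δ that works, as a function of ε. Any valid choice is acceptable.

Fix ε > 0. We want δ > 0 with 0 < |s + 10| < δ ⇒ |(-8s + 3)/(s - 6) + 83/16| < ε.
Combining over a common denominator, (-8s + 3)/(s - 6) + 83/16 = [(-8s + 3)·(-16) − 83·(s - 6)] / [(-16)·(s - 6)] = 45(s + 10) / ((-16)(s - 6)).
So |(-8s + 3)/(s - 6) + 83/16| = 45|s + 10| / (16·|s − 6|).
Restrict δ ≤ 8. Then |s + 10| < 8 gives |s − 6| = |(s + 10) + (-16)| ≥ 16 − 8 = 8.
Hence |(-8s + 3)/(s - 6) + 83/16| < 45|s + 10|/(16·8) = (45/128)|s + 10|, which is < ε once |s + 10| < (128/45)ε.
Take δ = min(8, (128/45)ε). Then 0 < |s + 10| < δ forces both bounds, so |(-8s + 3)/(s - 6) + 83/16| < ε.

δ = min(8, (128/45)ε)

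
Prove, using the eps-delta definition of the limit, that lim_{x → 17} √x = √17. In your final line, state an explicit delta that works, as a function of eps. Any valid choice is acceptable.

delta = min(17, √17·eps)

Suppose eps > 0. We want delta > 0 such that 0 < |x − 17| < delta implies |√x − √17| < eps.
Multiplying by the conjugate, |√x − √17| = |x − 17|/(√x + √17).
Restrict delta ≤ 17 so that |x − 17| < 17 forces x > 0, and then √x + √17 > √17.
Hence |√x − √17| < |x − 17|/√17, which is < eps once |x − 17| < √17·eps.
Take delta = min(17, √17·eps). If 0 < |x − 17| < delta then x > 0 and |√x − √17| < |x − 17|/√17 < eps.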